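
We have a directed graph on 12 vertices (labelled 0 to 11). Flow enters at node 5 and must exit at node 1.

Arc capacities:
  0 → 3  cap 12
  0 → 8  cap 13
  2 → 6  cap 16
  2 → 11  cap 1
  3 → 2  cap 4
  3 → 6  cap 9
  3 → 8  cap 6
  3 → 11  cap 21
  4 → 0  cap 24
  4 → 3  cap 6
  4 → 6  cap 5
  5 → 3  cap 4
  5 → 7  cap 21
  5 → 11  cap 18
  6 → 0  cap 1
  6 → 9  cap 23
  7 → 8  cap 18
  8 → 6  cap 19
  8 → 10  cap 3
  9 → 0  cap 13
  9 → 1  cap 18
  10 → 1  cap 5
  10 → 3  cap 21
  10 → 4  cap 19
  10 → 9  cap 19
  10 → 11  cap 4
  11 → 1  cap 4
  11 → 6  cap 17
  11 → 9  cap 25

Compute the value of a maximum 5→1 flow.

augment #1: 5→11→1 bottleneck 4, total now 4
augment #2: 5→11→9→1 bottleneck 14, total now 18
augment #3: 5→3→6→9→1 bottleneck 4, total now 22
augment #4: 5→7→8→10→1 bottleneck 3, total now 25

Maximum flow value: 25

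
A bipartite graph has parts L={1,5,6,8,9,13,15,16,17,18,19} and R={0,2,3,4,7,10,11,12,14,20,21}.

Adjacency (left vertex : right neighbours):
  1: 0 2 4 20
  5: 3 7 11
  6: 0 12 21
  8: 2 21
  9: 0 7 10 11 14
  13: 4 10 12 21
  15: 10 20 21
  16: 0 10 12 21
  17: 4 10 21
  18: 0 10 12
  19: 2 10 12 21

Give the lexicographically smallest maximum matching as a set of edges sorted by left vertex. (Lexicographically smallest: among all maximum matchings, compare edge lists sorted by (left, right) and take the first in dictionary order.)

|M| = 9 (so the lex-smallest maximum matching has 9 edges)
process left vertices in ascending order; for each, take the smallest-labelled available neighbour that still permits 9 edges overall, or leave it unmatched if none does
lex-smallest matching: {1-0, 5-3, 6-12, 8-2, 9-7, 13-4, 15-20, 16-10, 17-21}

Lex-smallest maximum matching: {(1,0), (5,3), (6,12), (8,2), (9,7), (13,4), (15,20), (16,10), (17,21)}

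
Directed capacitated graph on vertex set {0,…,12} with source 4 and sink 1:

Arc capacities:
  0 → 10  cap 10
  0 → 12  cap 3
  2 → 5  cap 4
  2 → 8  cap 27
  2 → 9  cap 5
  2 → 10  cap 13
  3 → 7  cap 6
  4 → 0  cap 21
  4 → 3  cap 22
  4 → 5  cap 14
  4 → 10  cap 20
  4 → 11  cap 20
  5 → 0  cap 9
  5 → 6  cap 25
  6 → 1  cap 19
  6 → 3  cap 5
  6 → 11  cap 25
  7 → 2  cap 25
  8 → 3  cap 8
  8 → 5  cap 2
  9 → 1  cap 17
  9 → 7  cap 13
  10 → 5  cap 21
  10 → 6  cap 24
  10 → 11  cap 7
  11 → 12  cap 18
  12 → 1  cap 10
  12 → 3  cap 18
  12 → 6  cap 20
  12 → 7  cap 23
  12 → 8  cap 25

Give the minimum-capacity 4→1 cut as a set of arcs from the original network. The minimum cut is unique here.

Min-cut arcs: {(2,9), (6,1), (12,1)} (total capacity 34)

augment #1: 4→0→12→1 push 3
augment #2: 4→5→6→1 push 14
augment #3: 4→10→6→1 push 5
augment #4: 4→11→12→1 push 7
augment #5: 4→3→7→2→9→1 push 5
max flow = 34; residual-reachable set from 4 gives S-side
cut edges (S→T): {(2,9), (6,1), (12,1)} total cap 34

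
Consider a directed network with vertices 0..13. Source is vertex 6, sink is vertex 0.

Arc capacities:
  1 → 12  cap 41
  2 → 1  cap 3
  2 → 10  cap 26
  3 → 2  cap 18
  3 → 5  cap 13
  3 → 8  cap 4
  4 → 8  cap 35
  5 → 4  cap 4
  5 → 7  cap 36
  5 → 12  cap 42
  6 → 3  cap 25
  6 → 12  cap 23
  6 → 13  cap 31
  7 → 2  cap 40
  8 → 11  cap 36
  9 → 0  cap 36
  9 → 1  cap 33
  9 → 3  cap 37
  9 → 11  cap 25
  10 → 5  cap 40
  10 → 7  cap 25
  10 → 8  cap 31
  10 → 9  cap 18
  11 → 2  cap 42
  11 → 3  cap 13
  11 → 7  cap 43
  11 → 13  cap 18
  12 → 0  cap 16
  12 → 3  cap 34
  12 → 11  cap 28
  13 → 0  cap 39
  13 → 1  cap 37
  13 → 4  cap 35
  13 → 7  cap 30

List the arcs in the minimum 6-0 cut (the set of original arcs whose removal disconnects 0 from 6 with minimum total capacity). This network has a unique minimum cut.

augment #1: 6→12→0 push 16
augment #2: 6→13→0 push 31
augment #3: 6→12→11→13→0 push 7
augment #4: 6→3→2→10→9→0 push 18
augment #5: 6→3→8→11→13→0 push 1
max flow = 73; residual-reachable set from 6 gives S-side
cut edges (S→T): {(10,9), (12,0), (13,0)} total cap 73

Min-cut arcs: {(10,9), (12,0), (13,0)} (total capacity 73)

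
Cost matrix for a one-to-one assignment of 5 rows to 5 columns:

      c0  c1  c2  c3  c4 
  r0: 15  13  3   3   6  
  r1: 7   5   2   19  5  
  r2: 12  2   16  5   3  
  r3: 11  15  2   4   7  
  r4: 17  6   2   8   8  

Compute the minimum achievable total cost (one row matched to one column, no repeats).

Minimum assignment cost: 21

one of 3 optimal assignments: row0→col3 (cost 3), row1→col0 (cost 7), row2→col1 (cost 2), row3→col4 (cost 7), row4→col2 (cost 2)
total = 3 + 7 + 2 + 7 + 2 = 21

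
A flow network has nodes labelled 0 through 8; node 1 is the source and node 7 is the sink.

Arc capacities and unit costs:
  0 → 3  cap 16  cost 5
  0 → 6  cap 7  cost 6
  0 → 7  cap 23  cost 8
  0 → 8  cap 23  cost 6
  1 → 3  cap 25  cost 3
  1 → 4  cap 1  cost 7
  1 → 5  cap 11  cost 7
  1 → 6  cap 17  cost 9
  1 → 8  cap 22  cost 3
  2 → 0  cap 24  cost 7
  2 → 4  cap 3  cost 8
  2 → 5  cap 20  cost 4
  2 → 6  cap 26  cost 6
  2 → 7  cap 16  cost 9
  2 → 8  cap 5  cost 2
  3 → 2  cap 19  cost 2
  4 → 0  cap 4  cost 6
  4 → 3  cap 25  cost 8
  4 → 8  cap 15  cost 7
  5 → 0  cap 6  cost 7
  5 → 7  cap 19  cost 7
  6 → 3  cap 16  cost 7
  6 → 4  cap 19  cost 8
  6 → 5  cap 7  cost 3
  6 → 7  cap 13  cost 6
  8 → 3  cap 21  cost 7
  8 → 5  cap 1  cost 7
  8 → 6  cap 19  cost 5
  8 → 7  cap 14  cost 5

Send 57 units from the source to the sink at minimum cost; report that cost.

Minimum cost for 57 units: 725

shortest-cost path #1: 1→8→7 push 14 @ unit cost 8 (adds 112)
shortest-cost path #2: 1→5→7 push 11 @ unit cost 14 (adds 154)
shortest-cost path #3: 1→3→2→7 push 16 @ unit cost 14 (adds 224)
shortest-cost path #4: 1→8→6→7 push 8 @ unit cost 14 (adds 112)
shortest-cost path #5: 1→6→7 push 5 @ unit cost 15 (adds 75)
shortest-cost path #6: 1→3→2→5→7 push 3 @ unit cost 16 (adds 48)
total cost = 725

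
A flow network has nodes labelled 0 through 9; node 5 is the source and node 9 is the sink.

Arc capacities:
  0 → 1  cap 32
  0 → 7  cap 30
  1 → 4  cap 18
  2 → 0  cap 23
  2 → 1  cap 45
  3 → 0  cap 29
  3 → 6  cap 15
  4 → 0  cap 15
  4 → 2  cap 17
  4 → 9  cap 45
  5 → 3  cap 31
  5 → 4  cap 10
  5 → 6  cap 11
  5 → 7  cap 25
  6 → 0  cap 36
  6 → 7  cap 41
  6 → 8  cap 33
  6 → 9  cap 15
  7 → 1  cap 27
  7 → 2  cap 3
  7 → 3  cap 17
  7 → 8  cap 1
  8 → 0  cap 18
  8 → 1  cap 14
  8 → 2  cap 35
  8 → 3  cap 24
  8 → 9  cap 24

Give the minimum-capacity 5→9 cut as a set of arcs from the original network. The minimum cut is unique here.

Min-cut arcs: {(1,4), (3,6), (5,4), (5,6), (7,8)} (total capacity 55)

augment #1: 5→4→9 push 10
augment #2: 5→6→9 push 11
augment #3: 5→3→6→9 push 4
augment #4: 5→7→8→9 push 1
augment #5: 5→3→6→8→9 push 11
augment #6: 5→7→1→4→9 push 18
max flow = 55; residual-reachable set from 5 gives S-side
cut edges (S→T): {(1,4), (3,6), (5,4), (5,6), (7,8)} total cap 55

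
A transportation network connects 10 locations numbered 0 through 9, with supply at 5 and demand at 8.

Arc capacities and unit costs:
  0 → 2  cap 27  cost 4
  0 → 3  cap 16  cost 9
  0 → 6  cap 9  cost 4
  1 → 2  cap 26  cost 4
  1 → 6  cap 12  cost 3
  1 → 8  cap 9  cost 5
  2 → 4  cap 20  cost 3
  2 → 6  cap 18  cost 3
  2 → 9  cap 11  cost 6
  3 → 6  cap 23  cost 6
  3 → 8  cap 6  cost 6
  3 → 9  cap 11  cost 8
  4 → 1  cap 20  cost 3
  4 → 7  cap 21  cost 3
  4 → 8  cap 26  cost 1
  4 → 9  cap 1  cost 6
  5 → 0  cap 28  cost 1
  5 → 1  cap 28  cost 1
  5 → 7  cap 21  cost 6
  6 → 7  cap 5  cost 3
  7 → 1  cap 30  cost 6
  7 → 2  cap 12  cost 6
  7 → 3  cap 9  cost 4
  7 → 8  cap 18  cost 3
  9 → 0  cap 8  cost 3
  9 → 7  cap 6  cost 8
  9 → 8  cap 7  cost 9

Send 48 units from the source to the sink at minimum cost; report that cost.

Minimum cost for 48 units: 412

shortest-cost path #1: 5→1→8 push 9 @ unit cost 6 (adds 54)
shortest-cost path #2: 5→7→8 push 18 @ unit cost 9 (adds 162)
shortest-cost path #3: 5→0→2→4→8 push 20 @ unit cost 9 (adds 180)
shortest-cost path #4: 5→7→3→8 push 1 @ unit cost 16 (adds 16)
total cost = 412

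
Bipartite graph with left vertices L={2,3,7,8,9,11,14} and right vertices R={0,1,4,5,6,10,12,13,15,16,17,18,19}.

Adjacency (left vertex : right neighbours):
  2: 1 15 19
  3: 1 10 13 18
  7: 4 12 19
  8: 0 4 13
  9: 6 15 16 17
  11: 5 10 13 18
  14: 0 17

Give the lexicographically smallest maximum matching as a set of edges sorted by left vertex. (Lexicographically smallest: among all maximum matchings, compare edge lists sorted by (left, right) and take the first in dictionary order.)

Lex-smallest maximum matching: {(2,1), (3,10), (7,4), (8,0), (9,6), (11,5), (14,17)}

|M| = 7 (so the lex-smallest maximum matching has 7 edges)
process left vertices in ascending order; for each, take the smallest-labelled available neighbour that still permits 7 edges overall, or leave it unmatched if none does
lex-smallest matching: {2-1, 3-10, 7-4, 8-0, 9-6, 11-5, 14-17}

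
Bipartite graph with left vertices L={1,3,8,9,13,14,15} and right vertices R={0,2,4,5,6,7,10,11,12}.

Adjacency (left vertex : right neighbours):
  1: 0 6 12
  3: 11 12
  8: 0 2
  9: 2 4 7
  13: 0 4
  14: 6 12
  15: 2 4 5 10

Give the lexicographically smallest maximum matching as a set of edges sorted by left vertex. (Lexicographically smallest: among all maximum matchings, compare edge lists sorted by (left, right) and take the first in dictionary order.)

Lex-smallest maximum matching: {(1,0), (3,11), (8,2), (9,7), (13,4), (14,6), (15,5)}

|M| = 7 (so the lex-smallest maximum matching has 7 edges)
process left vertices in ascending order; for each, take the smallest-labelled available neighbour that still permits 7 edges overall, or leave it unmatched if none does
lex-smallest matching: {1-0, 3-11, 8-2, 9-7, 13-4, 14-6, 15-5}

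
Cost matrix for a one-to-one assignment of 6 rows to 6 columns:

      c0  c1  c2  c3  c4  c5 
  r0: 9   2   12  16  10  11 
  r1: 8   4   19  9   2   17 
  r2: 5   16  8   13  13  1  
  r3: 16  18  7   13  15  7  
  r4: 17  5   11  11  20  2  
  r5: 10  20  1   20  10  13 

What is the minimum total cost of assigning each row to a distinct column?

Minimum assignment cost: 25

optimal assignment: row0→col1 (cost 2), row1→col4 (cost 2), row2→col0 (cost 5), row3→col3 (cost 13), row4→col5 (cost 2), row5→col2 (cost 1)
total = 2 + 2 + 5 + 13 + 2 + 1 = 25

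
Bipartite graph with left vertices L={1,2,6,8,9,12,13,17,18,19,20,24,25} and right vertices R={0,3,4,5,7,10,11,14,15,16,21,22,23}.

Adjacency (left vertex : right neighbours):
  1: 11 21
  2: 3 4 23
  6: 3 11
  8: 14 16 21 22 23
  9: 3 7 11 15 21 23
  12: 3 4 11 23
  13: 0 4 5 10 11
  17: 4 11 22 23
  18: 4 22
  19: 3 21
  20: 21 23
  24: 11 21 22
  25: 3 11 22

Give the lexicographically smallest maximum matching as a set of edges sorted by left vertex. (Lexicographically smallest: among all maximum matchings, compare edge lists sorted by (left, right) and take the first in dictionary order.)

Lex-smallest maximum matching: {(1,11), (2,3), (8,14), (9,7), (12,4), (13,0), (17,22), (19,21), (20,23)}

|M| = 9 (so the lex-smallest maximum matching has 9 edges)
process left vertices in ascending order; for each, take the smallest-labelled available neighbour that still permits 9 edges overall, or leave it unmatched if none does
lex-smallest matching: {1-11, 2-3, 8-14, 9-7, 12-4, 13-0, 17-22, 19-21, 20-23}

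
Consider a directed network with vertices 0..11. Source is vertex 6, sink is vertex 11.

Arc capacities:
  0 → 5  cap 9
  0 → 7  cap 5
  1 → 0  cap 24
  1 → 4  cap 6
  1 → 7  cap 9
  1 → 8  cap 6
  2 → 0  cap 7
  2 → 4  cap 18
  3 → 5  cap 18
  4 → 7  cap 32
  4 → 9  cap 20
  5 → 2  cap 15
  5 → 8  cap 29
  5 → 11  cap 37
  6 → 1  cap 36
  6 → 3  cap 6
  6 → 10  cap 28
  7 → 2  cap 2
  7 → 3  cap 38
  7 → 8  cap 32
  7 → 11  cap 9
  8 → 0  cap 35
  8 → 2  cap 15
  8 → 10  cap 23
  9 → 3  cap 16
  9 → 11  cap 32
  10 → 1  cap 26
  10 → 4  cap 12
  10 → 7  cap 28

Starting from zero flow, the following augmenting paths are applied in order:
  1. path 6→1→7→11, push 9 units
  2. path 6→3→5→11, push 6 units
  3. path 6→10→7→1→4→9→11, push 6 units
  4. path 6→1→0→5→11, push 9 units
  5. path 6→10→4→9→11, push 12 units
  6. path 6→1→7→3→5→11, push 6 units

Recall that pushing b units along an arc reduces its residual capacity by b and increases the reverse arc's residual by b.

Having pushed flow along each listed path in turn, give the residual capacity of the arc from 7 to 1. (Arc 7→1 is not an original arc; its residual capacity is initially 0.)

after path 1 (6→1→7→11, push 9): res(7,1)=9
after path 2 (6→3→5→11, push 6): res(7,1)=9
after path 3 (6→10→7→1→4→9→11, push 6): res(7,1)=3
after path 4 (6→1→0→5→11, push 9): res(7,1)=3
after path 5 (6→10→4→9→11, push 12): res(7,1)=3
after path 6 (6→1→7→3→5→11, push 6): res(7,1)=9

Residual capacity of (7,1): 9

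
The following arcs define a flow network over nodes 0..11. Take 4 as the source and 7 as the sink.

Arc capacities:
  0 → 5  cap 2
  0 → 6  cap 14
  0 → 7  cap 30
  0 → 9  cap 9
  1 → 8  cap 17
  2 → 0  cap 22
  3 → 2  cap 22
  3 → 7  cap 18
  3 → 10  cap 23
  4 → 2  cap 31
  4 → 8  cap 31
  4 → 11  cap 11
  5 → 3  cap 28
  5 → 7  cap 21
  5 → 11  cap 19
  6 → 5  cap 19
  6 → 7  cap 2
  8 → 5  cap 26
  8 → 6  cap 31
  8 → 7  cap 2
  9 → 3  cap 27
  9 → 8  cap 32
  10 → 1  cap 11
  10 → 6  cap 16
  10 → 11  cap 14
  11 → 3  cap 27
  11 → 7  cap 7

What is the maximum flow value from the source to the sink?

augment #1: 4→8→7 bottleneck 2, total now 2
augment #2: 4→11→7 bottleneck 7, total now 9
augment #3: 4→2→0→7 bottleneck 22, total now 31
augment #4: 4→8→5→7 bottleneck 21, total now 52
augment #5: 4→8→6→7 bottleneck 2, total now 54
augment #6: 4→11→3→7 bottleneck 4, total now 58
augment #7: 4→8→5→3→7 bottleneck 5, total now 63
augment #8: 4→8→6→5→3→7 bottleneck 1, total now 64

Maximum flow value: 64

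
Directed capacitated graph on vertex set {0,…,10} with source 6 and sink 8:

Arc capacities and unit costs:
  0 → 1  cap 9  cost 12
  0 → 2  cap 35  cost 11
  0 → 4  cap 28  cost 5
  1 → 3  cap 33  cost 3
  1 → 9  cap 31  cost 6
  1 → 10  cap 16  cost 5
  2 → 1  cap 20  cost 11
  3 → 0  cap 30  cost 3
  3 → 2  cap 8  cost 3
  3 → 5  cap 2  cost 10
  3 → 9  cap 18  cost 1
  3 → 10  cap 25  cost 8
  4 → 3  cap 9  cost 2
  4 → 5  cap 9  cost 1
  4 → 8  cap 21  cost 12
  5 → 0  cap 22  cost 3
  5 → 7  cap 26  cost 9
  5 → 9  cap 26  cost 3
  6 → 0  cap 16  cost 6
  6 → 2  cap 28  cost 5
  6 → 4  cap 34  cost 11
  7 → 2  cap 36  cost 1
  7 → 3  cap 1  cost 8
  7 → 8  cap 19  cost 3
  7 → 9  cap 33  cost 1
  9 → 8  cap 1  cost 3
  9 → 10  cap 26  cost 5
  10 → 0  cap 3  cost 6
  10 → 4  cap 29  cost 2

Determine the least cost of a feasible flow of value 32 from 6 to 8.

shortest-cost path #1: 6→4→3→9→8 push 1 @ unit cost 17 (adds 17)
shortest-cost path #2: 6→4→8 push 21 @ unit cost 23 (adds 483)
shortest-cost path #3: 6→4→5→7→8 push 9 @ unit cost 24 (adds 216)
shortest-cost path #4: 6→4→3→5→7→8 push 1 @ unit cost 35 (adds 35)
total cost = 751

Minimum cost for 32 units: 751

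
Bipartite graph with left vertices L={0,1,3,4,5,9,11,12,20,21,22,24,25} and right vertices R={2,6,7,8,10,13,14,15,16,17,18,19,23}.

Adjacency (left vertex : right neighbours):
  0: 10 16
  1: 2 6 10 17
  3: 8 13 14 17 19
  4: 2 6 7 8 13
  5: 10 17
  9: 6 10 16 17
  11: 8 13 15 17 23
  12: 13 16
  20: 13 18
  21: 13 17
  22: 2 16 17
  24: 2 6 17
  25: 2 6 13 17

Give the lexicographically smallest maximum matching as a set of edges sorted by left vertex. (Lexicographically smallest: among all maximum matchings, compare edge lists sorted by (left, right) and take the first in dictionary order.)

|M| = 10 (so the lex-smallest maximum matching has 10 edges)
process left vertices in ascending order; for each, take the smallest-labelled available neighbour that still permits 10 edges overall, or leave it unmatched if none does
lex-smallest matching: {0-10, 1-2, 3-8, 4-7, 5-17, 9-6, 11-15, 12-13, 20-18, 22-16}

Lex-smallest maximum matching: {(0,10), (1,2), (3,8), (4,7), (5,17), (9,6), (11,15), (12,13), (20,18), (22,16)}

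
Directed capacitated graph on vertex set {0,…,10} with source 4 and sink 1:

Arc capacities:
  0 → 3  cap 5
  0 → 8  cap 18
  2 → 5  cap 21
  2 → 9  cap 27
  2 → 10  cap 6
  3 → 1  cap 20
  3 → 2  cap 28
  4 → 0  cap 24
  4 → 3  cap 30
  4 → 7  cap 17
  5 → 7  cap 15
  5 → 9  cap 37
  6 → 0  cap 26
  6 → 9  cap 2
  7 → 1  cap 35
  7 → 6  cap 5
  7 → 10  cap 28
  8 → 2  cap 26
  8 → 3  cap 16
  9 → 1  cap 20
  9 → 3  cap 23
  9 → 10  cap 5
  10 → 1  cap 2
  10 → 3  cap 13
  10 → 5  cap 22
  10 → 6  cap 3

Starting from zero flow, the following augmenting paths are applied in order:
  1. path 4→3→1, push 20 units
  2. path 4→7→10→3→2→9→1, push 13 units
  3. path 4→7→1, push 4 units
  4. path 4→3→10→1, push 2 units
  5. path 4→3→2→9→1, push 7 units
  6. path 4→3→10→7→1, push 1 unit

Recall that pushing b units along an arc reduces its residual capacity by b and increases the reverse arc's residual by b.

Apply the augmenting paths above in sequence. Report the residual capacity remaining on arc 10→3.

after path 1 (4→3→1, push 20): res(10,3)=13
after path 2 (4→7→10→3→2→9→1, push 13): res(10,3)=0
after path 3 (4→7→1, push 4): res(10,3)=0
after path 4 (4→3→10→1, push 2): res(10,3)=2
after path 5 (4→3→2→9→1, push 7): res(10,3)=2
after path 6 (4→3→10→7→1, push 1): res(10,3)=3

Residual capacity of (10,3): 3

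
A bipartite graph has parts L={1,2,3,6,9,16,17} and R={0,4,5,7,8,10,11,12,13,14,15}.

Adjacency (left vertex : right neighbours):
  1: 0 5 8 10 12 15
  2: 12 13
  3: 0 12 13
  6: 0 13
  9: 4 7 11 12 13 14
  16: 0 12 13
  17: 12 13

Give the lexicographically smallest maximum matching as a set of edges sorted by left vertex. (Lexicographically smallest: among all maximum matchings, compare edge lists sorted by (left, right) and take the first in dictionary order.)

Lex-smallest maximum matching: {(1,5), (2,12), (3,0), (6,13), (9,4)}

|M| = 5 (so the lex-smallest maximum matching has 5 edges)
process left vertices in ascending order; for each, take the smallest-labelled available neighbour that still permits 5 edges overall, or leave it unmatched if none does
lex-smallest matching: {1-5, 2-12, 3-0, 6-13, 9-4}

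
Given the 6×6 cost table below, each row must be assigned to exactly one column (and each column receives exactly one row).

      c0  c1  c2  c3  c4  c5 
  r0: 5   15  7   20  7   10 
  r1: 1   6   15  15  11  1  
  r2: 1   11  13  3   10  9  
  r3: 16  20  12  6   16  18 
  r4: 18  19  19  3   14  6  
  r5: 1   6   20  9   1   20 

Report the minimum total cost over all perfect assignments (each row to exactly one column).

optimal assignment: row0→col2 (cost 7), row1→col1 (cost 6), row2→col0 (cost 1), row3→col3 (cost 6), row4→col5 (cost 6), row5→col4 (cost 1)
total = 7 + 6 + 1 + 6 + 6 + 1 = 27

Minimum assignment cost: 27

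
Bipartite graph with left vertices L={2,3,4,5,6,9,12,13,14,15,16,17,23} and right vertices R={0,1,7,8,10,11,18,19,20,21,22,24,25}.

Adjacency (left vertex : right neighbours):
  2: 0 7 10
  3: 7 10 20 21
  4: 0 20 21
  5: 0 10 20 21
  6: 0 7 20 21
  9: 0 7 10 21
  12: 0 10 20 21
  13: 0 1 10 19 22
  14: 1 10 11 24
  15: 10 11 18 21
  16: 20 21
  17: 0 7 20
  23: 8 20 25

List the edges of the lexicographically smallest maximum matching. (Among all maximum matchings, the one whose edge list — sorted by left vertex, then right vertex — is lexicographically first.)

|M| = 9 (so the lex-smallest maximum matching has 9 edges)
process left vertices in ascending order; for each, take the smallest-labelled available neighbour that still permits 9 edges overall, or leave it unmatched if none does
lex-smallest matching: {2-0, 3-7, 4-20, 5-10, 6-21, 13-1, 14-11, 15-18, 23-8}

Lex-smallest maximum matching: {(2,0), (3,7), (4,20), (5,10), (6,21), (13,1), (14,11), (15,18), (23,8)}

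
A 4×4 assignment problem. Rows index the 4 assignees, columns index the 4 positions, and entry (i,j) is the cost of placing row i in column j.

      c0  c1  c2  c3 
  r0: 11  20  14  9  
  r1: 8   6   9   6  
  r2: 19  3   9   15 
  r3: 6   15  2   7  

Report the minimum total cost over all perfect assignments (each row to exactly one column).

Minimum assignment cost: 22

one of 2 optimal assignments: row0→col0 (cost 11), row1→col3 (cost 6), row2→col1 (cost 3), row3→col2 (cost 2)
total = 11 + 6 + 3 + 2 = 22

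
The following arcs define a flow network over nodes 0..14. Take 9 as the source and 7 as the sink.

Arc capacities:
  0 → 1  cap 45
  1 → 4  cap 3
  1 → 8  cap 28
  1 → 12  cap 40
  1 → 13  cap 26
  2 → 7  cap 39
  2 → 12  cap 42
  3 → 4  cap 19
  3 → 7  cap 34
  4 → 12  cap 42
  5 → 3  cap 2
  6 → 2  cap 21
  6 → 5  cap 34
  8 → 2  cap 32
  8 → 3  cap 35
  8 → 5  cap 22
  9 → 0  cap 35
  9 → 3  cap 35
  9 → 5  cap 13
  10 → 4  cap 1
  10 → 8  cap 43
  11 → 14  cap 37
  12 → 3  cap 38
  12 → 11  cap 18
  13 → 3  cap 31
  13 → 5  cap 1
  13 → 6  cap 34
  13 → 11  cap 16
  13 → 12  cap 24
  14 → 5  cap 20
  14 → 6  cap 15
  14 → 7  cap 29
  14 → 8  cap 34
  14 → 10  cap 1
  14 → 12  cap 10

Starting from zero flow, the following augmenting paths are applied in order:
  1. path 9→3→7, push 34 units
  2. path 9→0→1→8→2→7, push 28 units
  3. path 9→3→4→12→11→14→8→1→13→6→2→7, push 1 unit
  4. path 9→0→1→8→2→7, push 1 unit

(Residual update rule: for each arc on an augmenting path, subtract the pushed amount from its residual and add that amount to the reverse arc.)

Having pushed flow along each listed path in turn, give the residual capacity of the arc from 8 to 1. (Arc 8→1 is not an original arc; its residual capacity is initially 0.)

after path 1 (9→3→7, push 34): res(8,1)=0
after path 2 (9→0→1→8→2→7, push 28): res(8,1)=28
after path 3 (9→3→4→12→11→14→8→1→13→6→2→7, push 1): res(8,1)=27
after path 4 (9→0→1→8→2→7, push 1): res(8,1)=28

Residual capacity of (8,1): 28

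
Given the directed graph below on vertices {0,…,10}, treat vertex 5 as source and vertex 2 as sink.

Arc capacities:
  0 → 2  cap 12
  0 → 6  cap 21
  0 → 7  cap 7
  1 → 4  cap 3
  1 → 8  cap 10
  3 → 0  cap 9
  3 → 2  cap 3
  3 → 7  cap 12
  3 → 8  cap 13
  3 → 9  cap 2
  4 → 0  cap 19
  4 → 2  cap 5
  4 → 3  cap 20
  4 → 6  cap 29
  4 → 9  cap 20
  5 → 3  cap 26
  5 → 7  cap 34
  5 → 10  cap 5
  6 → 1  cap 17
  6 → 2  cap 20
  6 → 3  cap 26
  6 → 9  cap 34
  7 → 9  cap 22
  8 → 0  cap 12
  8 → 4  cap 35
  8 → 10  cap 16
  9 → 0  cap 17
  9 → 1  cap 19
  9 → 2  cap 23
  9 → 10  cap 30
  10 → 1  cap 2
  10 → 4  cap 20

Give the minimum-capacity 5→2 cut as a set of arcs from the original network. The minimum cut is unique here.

Min-cut arcs: {(5,3), (5,10), (7,9)} (total capacity 53)

augment #1: 5→3→2 push 3
augment #2: 5→3→0→2 push 9
augment #3: 5→3→9→2 push 2
augment #4: 5→7→9→2 push 21
augment #5: 5→10→4→2 push 5
augment #6: 5→3→8→0→2 push 3
augment #7: 5→3→8→0→6→2 push 9
augment #8: 5→7→9→0→6→2 push 1
max flow = 53; residual-reachable set from 5 gives S-side
cut edges (S→T): {(5,3), (5,10), (7,9)} total cap 53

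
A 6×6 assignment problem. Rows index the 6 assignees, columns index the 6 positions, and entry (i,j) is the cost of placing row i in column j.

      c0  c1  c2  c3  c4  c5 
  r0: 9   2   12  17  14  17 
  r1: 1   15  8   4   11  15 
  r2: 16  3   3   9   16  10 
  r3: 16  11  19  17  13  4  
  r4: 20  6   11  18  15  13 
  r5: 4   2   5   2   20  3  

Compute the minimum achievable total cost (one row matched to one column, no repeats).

optimal assignment: row0→col1 (cost 2), row1→col0 (cost 1), row2→col2 (cost 3), row3→col5 (cost 4), row4→col4 (cost 15), row5→col3 (cost 2)
total = 2 + 1 + 3 + 4 + 15 + 2 = 27

Minimum assignment cost: 27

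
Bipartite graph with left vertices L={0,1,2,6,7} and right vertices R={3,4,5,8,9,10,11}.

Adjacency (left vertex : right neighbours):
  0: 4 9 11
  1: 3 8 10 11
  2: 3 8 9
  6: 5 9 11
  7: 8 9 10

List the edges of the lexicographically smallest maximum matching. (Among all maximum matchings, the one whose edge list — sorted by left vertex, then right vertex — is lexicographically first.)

Lex-smallest maximum matching: {(0,4), (1,3), (2,8), (6,5), (7,9)}

|M| = 5 (so the lex-smallest maximum matching has 5 edges)
process left vertices in ascending order; for each, take the smallest-labelled available neighbour that still permits 5 edges overall, or leave it unmatched if none does
lex-smallest matching: {0-4, 1-3, 2-8, 6-5, 7-9}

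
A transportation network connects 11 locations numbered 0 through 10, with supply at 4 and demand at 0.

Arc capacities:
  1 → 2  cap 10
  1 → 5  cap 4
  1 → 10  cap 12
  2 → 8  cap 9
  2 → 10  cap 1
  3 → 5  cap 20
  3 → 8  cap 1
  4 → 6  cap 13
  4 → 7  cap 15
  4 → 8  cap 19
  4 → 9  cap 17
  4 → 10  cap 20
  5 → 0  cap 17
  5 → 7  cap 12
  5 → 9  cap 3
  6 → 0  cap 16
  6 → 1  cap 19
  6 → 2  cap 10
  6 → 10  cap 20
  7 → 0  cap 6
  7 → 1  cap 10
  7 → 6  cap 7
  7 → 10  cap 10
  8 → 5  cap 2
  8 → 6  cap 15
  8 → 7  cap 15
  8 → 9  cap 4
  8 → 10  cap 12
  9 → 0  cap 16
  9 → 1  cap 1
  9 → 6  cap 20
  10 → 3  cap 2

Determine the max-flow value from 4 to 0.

Maximum flow value: 46

augment #1: 4→6→0 bottleneck 13, total now 13
augment #2: 4→7→0 bottleneck 6, total now 19
augment #3: 4→9→0 bottleneck 16, total now 35
augment #4: 4→7→6→0 bottleneck 3, total now 38
augment #5: 4→8→5→0 bottleneck 2, total now 40
augment #6: 4→7→1→5→0 bottleneck 4, total now 44
augment #7: 4→10→3→5→0 bottleneck 2, total now 46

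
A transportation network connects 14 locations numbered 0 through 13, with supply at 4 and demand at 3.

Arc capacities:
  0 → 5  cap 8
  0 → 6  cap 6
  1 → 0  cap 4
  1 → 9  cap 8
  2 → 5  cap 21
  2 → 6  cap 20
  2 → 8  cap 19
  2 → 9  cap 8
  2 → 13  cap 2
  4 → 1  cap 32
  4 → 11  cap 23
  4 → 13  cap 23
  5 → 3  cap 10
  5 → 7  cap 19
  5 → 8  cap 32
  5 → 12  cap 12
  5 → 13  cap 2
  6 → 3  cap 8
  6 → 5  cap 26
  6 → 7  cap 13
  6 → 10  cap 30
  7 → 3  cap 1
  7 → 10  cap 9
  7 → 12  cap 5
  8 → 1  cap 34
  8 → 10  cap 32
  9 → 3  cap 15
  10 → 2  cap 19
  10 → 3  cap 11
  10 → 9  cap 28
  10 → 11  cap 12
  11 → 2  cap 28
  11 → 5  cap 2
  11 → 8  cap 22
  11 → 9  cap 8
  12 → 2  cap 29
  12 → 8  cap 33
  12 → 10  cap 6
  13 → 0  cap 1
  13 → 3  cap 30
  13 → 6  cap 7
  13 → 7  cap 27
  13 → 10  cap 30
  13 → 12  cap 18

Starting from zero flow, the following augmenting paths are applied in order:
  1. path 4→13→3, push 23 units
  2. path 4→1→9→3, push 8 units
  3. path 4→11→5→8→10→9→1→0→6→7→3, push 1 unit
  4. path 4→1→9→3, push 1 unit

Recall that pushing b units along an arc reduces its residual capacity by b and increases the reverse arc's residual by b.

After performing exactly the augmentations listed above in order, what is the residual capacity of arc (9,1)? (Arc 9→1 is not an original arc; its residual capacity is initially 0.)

after path 1 (4→13→3, push 23): res(9,1)=0
after path 2 (4→1→9→3, push 8): res(9,1)=8
after path 3 (4→11→5→8→10→9→1→0→6→7→3, push 1): res(9,1)=7
after path 4 (4→1→9→3, push 1): res(9,1)=8

Residual capacity of (9,1): 8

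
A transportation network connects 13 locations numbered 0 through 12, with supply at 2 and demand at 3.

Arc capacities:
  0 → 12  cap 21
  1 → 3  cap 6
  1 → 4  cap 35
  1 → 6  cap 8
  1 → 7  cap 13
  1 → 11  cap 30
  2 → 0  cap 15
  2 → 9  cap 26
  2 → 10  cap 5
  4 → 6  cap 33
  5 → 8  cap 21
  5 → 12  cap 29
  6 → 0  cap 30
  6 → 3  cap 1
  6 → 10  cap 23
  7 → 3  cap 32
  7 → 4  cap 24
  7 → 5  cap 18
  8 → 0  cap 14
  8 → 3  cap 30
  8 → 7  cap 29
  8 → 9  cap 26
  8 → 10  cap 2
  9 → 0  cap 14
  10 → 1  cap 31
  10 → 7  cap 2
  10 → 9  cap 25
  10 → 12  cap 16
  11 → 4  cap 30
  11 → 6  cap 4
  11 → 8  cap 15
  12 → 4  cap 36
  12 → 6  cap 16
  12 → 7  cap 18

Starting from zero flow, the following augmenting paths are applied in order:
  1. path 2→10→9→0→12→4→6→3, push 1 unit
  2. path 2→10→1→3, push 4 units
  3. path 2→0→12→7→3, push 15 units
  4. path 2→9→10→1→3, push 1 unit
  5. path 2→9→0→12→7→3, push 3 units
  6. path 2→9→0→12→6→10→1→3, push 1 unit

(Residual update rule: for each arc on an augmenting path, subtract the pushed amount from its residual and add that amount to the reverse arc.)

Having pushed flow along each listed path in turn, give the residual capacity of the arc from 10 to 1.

after path 1 (2→10→9→0→12→4→6→3, push 1): res(10,1)=31
after path 2 (2→10→1→3, push 4): res(10,1)=27
after path 3 (2→0→12→7→3, push 15): res(10,1)=27
after path 4 (2→9→10→1→3, push 1): res(10,1)=26
after path 5 (2→9→0→12→7→3, push 3): res(10,1)=26
after path 6 (2→9→0→12→6→10→1→3, push 1): res(10,1)=25

Residual capacity of (10,1): 25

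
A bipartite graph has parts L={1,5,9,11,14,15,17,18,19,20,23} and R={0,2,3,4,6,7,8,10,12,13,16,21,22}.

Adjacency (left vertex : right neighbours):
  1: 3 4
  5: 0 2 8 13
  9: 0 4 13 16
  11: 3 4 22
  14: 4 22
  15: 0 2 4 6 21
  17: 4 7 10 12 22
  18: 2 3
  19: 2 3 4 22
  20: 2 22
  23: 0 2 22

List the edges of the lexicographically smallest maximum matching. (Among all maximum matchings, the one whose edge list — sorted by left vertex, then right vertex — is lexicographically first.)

|M| = 9 (so the lex-smallest maximum matching has 9 edges)
process left vertices in ascending order; for each, take the smallest-labelled available neighbour that still permits 9 edges overall, or leave it unmatched if none does
lex-smallest matching: {1-3, 5-8, 9-13, 11-4, 14-22, 15-6, 17-7, 18-2, 23-0}

Lex-smallest maximum matching: {(1,3), (5,8), (9,13), (11,4), (14,22), (15,6), (17,7), (18,2), (23,0)}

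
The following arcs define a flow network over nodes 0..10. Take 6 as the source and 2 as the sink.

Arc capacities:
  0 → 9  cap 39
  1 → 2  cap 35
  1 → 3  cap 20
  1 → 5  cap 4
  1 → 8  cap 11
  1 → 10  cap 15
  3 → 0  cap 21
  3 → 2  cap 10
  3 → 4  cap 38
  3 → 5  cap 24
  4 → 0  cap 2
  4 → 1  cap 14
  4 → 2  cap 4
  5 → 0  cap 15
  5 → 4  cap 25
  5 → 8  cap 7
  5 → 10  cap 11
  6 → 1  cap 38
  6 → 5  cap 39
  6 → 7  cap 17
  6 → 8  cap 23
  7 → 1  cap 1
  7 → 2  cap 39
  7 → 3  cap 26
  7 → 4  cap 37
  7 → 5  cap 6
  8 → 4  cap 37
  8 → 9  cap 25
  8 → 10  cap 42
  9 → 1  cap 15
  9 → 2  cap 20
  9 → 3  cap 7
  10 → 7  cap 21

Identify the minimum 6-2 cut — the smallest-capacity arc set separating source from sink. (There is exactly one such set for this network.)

Min-cut arcs: {(1,2), (3,2), (4,2), (6,7), (9,2), (10,7)} (total capacity 107)

augment #1: 6→1→2 push 35
augment #2: 6→7→2 push 17
augment #3: 6→1→3→2 push 3
augment #4: 6→5→4→2 push 4
augment #5: 6→8→9→2 push 20
augment #6: 6→5→10→7→2 push 11
augment #7: 6→8→9→3→2 push 3
augment #8: 6→5→0→9→3→2 push 4
augment #9: 6→5→8→10→7→2 push 7
augment #10: 6→5→4→1→10→7→2 push 3
max flow = 107; residual-reachable set from 6 gives S-side
cut edges (S→T): {(1,2), (3,2), (4,2), (6,7), (9,2), (10,7)} total cap 107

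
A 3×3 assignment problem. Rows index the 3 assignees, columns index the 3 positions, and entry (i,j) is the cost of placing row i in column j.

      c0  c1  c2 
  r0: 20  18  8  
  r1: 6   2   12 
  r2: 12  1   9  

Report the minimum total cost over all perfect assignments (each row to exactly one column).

Minimum assignment cost: 15

optimal assignment: row0→col2 (cost 8), row1→col0 (cost 6), row2→col1 (cost 1)
total = 8 + 6 + 1 = 15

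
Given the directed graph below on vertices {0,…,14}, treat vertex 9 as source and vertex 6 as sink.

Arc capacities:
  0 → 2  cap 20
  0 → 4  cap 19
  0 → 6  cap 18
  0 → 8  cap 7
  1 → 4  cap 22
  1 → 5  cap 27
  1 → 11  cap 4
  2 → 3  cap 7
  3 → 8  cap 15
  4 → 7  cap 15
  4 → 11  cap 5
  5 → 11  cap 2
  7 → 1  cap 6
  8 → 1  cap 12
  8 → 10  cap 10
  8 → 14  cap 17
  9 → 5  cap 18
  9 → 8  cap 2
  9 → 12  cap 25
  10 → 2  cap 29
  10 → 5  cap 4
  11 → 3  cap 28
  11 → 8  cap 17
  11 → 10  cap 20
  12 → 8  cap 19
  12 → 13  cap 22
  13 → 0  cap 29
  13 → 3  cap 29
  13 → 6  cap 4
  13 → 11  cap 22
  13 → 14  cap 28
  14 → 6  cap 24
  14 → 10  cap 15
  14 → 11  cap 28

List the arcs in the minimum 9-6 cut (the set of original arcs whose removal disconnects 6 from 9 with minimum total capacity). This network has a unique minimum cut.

augment #1: 9→8→14→6 push 2
augment #2: 9→12→13→6 push 4
augment #3: 9→12→8→14→6 push 15
augment #4: 9→12→13→0→6 push 6
augment #5: 9→5→11→8→12→13→0→6 push 2
max flow = 29; residual-reachable set from 9 gives S-side
cut edges (S→T): {(5,11), (9,8), (9,12)} total cap 29

Min-cut arcs: {(5,11), (9,8), (9,12)} (total capacity 29)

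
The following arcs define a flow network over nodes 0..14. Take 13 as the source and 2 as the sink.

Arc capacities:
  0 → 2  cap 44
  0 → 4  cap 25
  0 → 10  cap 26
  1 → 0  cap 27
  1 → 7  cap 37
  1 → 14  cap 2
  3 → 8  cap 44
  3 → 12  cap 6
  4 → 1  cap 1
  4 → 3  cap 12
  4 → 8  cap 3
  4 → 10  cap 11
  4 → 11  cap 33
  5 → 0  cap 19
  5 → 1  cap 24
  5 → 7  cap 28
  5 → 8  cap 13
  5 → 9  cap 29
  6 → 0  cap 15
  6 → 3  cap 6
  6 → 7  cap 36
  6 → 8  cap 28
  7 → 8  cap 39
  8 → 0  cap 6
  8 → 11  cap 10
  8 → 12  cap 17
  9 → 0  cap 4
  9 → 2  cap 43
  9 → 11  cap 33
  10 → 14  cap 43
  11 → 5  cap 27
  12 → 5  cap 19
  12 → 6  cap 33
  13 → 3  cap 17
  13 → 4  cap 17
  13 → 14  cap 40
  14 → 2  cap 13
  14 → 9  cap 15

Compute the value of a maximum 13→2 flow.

augment #1: 13→14→2 bottleneck 13, total now 13
augment #2: 13→14→9→2 bottleneck 15, total now 28
augment #3: 13→3→8→0→2 bottleneck 6, total now 34
augment #4: 13→4→1→0→2 bottleneck 1, total now 35
augment #5: 13→3→12→5→0→2 bottleneck 6, total now 41
augment #6: 13→4→11→5→0→2 bottleneck 13, total now 54
augment #7: 13→4→11→5→9→2 bottleneck 3, total now 57
augment #8: 13→3→8→11→5→9→2 bottleneck 5, total now 62

Maximum flow value: 62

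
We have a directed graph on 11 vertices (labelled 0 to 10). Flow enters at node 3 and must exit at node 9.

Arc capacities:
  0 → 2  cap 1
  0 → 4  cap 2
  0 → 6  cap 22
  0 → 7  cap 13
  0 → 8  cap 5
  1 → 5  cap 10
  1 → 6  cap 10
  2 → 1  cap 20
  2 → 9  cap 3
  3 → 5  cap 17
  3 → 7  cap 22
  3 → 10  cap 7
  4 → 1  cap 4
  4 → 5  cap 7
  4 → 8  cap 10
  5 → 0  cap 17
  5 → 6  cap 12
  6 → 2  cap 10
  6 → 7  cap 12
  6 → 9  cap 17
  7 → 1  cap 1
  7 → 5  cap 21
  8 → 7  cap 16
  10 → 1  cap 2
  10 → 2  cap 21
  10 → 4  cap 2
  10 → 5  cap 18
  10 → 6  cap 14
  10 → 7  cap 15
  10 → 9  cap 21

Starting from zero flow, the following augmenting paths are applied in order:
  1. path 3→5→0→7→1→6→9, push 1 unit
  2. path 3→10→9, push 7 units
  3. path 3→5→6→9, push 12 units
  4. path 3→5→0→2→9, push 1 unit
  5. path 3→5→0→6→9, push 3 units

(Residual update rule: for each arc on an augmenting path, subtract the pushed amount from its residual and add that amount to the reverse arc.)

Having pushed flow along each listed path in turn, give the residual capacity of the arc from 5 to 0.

Residual capacity of (5,0): 12

after path 1 (3→5→0→7→1→6→9, push 1): res(5,0)=16
after path 2 (3→10→9, push 7): res(5,0)=16
after path 3 (3→5→6→9, push 12): res(5,0)=16
after path 4 (3→5→0→2→9, push 1): res(5,0)=15
after path 5 (3→5→0→6→9, push 3): res(5,0)=12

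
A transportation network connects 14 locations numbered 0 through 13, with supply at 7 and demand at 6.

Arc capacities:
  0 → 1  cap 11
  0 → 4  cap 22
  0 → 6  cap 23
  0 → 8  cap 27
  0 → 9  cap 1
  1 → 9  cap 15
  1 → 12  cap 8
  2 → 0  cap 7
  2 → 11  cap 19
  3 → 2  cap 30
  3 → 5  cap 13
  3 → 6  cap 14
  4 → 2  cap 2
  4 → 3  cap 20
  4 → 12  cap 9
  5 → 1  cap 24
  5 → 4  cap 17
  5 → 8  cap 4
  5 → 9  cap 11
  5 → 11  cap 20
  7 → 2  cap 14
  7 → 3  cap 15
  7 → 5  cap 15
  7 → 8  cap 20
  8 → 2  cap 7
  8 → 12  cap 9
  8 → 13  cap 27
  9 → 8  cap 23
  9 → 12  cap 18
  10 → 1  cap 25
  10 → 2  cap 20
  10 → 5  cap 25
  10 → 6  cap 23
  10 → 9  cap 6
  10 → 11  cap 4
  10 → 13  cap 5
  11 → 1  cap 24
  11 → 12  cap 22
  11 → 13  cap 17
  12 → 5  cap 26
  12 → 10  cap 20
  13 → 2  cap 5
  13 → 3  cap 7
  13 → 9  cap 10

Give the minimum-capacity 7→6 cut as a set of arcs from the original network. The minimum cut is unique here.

Min-cut arcs: {(2,0), (3,6), (12,10)} (total capacity 41)

augment #1: 7→3→6 push 14
augment #2: 7→2→0→6 push 7
augment #3: 7→8→12→10→6 push 9
augment #4: 7→2→11→12→10→6 push 7
augment #5: 7→5→1→12→10→6 push 4
max flow = 41; residual-reachable set from 7 gives S-side
cut edges (S→T): {(2,0), (3,6), (12,10)} total cap 41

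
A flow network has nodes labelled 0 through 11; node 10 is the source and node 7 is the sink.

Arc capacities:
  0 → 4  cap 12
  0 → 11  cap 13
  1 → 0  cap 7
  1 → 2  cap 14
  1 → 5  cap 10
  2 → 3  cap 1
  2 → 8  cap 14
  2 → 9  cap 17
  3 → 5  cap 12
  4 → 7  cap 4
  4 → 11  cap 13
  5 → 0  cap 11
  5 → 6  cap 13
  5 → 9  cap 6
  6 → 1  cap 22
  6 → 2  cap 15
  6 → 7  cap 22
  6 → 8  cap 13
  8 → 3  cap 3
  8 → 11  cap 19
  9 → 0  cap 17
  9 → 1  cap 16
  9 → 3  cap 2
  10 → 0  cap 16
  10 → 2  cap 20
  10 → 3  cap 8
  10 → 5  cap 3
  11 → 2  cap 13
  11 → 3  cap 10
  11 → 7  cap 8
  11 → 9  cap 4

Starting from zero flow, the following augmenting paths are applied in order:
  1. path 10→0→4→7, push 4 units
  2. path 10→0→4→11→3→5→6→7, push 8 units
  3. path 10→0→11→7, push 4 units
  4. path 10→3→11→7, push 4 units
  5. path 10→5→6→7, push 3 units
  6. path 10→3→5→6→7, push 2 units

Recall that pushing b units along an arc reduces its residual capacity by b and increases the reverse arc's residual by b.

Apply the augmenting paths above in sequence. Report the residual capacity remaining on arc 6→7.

after path 1 (10→0→4→7, push 4): res(6,7)=22
after path 2 (10→0→4→11→3→5→6→7, push 8): res(6,7)=14
after path 3 (10→0→11→7, push 4): res(6,7)=14
after path 4 (10→3→11→7, push 4): res(6,7)=14
after path 5 (10→5→6→7, push 3): res(6,7)=11
after path 6 (10→3→5→6→7, push 2): res(6,7)=9

Residual capacity of (6,7): 9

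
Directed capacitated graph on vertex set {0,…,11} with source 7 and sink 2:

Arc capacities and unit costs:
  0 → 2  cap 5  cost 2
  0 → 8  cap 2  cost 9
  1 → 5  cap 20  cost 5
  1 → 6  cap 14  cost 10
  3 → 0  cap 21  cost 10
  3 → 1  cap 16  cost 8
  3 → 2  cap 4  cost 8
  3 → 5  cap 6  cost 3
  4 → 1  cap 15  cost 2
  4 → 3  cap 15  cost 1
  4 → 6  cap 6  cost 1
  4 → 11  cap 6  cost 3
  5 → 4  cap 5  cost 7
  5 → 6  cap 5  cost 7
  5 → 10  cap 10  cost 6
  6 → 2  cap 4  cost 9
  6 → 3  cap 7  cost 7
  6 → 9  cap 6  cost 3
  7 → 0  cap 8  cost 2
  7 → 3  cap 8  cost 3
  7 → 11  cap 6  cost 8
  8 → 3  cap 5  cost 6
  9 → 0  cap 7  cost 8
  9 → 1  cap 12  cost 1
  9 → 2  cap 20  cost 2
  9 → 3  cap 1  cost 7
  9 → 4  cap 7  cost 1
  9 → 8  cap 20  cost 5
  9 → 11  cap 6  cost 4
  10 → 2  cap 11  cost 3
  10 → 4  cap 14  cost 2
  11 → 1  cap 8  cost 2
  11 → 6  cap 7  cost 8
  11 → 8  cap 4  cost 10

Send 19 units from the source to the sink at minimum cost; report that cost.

shortest-cost path #1: 7→0→2 push 5 @ unit cost 4 (adds 20)
shortest-cost path #2: 7→3→2 push 4 @ unit cost 11 (adds 44)
shortest-cost path #3: 7→3→5→10→2 push 4 @ unit cost 15 (adds 60)
shortest-cost path #4: 7→11→6→9→2 push 6 @ unit cost 21 (adds 126)
total cost = 250

Minimum cost for 19 units: 250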